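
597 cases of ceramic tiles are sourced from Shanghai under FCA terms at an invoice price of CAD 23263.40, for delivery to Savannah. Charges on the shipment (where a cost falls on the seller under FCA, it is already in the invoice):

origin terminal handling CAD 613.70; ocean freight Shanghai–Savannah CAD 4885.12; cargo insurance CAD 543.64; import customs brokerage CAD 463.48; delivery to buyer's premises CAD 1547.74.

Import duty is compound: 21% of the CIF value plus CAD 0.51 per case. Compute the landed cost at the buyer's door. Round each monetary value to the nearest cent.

Total landed cost: CAD 37775.78

FCA: the seller delivers export-cleared goods to the carrier; the buyer bears costs from that point.
CIF value = FCA price + origin terminal + freight + insurance = 23263.40 + 613.70 + 4885.12 + 543.64 = 29305.86
Ad valorem component: 29305.86 × 21% = 6154.23
Specific component: 597 × 0.51 = 304.47
Import duty = 6154.23 + 304.47 = 6458.70
Buyer bears: origin terminal 613.70 + freight 4885.12 + insurance 543.64 + brokerage 463.48 + delivery 1547.74 + duty 6458.70 = 14512.38
Landed cost = invoice 23263.40 + 14512.38 = 37775.78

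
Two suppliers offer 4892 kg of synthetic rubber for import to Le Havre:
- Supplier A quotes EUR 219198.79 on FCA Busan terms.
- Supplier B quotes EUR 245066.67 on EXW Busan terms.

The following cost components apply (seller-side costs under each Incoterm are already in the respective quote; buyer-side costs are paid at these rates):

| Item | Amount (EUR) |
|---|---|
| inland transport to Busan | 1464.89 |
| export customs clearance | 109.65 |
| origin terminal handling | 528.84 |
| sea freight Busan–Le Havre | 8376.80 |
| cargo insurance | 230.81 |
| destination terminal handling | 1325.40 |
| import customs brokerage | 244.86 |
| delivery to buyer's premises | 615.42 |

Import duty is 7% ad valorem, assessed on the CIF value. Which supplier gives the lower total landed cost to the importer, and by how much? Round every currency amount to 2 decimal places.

Supplier A (FCA):
CIF value = FCA price + origin terminal + freight + insurance = 219198.79 + 528.84 + 8376.80 + 230.81 = 228335.24
Import duty = 228335.24 × 7% = 15983.47
Buyer bears (A): 528.84 + 8376.80 + 230.81 + 1325.40 + 244.86 + 615.42 = 11322.13
Landed cost (A) = invoice 219198.79 + 11322.13 + duty 15983.47 = 246504.39
Supplier B (EXW):
CIF value = EXW price + inland to port + export clearance + origin terminal + freight + insurance = 245066.67 + 1464.89 + 109.65 + 528.84 + 8376.80 + 230.81 = 255777.66
Import duty = 255777.66 × 7% = 17904.44
Buyer bears (B): 1464.89 + 109.65 + 528.84 + 8376.80 + 230.81 + 1325.40 + 244.86 + 615.42 = 12896.67
Landed cost (B) = invoice 245066.67 + 12896.67 + duty 17904.44 = 275867.78
Difference = |246504.39 − 275867.78| = 29363.39

Supplier A is cheaper by EUR 29363.39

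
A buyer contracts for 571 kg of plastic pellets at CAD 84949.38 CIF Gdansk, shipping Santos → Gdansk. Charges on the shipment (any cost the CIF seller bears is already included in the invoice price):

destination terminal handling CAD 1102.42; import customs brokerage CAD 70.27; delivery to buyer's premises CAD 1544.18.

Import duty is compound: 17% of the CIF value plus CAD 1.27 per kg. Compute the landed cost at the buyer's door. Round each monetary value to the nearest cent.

CIF: the seller pays costs through ocean freight and marine insurance to the destination port.
The CIF price already equals the CIF value: 84949.38
Ad valorem component: 84949.38 × 17% = 14441.39
Specific component: 571 × 1.27 = 725.17
Import duty = 14441.39 + 725.17 = 15166.56
Buyer bears: destination terminal 1102.42 + brokerage 70.27 + delivery 1544.18 + duty 15166.56 = 17883.43
Landed cost = invoice 84949.38 + 17883.43 = 102832.81

Total landed cost: CAD 102832.81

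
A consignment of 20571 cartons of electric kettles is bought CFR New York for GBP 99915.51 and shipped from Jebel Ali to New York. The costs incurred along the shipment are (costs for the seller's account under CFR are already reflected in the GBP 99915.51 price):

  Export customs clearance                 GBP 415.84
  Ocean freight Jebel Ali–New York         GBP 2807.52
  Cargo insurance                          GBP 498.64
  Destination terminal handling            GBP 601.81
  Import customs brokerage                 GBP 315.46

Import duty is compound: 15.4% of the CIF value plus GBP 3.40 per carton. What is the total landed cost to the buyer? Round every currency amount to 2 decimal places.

Total landed cost: GBP 186736.60

CFR: the seller pays costs through ocean freight to the destination port, but not insurance.
Already in the invoice (seller's account under CFR): export clearance, freight — exclude.
CIF value = CFR price + insurance = 99915.51 + 498.64 = 100414.15
Ad valorem component: 100414.15 × 15.4% = 15463.78
Specific component: 20571 × 3.40 = 69941.40
Import duty = 15463.78 + 69941.40 = 85405.18
Buyer bears: insurance 498.64 + destination terminal 601.81 + brokerage 315.46 + duty 85405.18 = 86821.09
Landed cost = invoice 99915.51 + 86821.09 = 186736.60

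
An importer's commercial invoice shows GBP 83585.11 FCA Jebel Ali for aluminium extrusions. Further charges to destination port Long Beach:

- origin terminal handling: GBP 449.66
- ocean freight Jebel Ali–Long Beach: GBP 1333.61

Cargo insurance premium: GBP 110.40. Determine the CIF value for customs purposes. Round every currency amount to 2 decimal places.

CIF = FCA price + pre-shipment costs + freight + insurance
CIF = 83585.11 + 449.66 + 1333.61 + 110.40 = 85478.78

CIF value: GBP 85478.78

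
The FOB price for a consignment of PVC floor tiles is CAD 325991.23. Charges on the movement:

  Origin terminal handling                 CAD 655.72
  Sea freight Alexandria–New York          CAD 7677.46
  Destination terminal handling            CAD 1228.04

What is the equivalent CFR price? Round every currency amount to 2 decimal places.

CFR price: CAD 333668.69

Not relevant to the conversion: origin terminal — on the seller under both FOB and CFR; already in the FOB price and stays in the CFR price. destination terminal — on the buyer under both terms; not part of either seller's price.
From FOB to CFR, the seller additionally bears: freight.
CFR price = 325991.23 + 7677.46 = 333668.69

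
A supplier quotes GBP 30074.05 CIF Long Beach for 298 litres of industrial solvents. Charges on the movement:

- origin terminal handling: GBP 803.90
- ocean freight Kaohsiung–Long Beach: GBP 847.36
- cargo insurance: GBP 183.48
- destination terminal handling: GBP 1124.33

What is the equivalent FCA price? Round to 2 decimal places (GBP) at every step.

FCA price: GBP 28239.31

Not relevant to the conversion: destination terminal — on the buyer under both terms; not part of either seller's price.
From CIF to FCA, the seller no longer bears: origin terminal, freight, insurance.
FCA price = 30074.05 − 803.90 − 847.36 − 183.48 = 28239.31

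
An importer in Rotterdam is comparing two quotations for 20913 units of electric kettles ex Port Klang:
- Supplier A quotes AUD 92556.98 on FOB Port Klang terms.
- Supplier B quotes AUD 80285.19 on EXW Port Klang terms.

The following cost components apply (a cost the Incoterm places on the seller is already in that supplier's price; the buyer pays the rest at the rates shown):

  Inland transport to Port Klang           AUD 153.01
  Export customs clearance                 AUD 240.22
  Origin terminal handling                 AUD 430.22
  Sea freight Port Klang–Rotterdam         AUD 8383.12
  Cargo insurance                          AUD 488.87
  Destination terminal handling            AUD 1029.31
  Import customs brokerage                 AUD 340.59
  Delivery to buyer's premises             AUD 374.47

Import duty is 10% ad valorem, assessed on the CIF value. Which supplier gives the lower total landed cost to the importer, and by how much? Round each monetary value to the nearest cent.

Supplier A (FOB):
CIF value = FOB price + freight + insurance = 92556.98 + 8383.12 + 488.87 = 101428.97
Import duty = 101428.97 × 10% = 10142.90
Buyer bears (A): 8383.12 + 488.87 + 1029.31 + 340.59 + 374.47 = 10616.36
Landed cost (A) = invoice 92556.98 + 10616.36 + duty 10142.90 = 113316.24
Supplier B (EXW):
CIF value = EXW price + inland to port + export clearance + origin terminal + freight + insurance = 80285.19 + 153.01 + 240.22 + 430.22 + 8383.12 + 488.87 = 89980.63
Import duty = 89980.63 × 10% = 8998.06
Buyer bears (B): 153.01 + 240.22 + 430.22 + 8383.12 + 488.87 + 1029.31 + 340.59 + 374.47 = 11439.81
Landed cost (B) = invoice 80285.19 + 11439.81 + duty 8998.06 = 100723.06
Difference = |113316.24 − 100723.06| = 12593.18

Supplier B is cheaper by AUD 12593.18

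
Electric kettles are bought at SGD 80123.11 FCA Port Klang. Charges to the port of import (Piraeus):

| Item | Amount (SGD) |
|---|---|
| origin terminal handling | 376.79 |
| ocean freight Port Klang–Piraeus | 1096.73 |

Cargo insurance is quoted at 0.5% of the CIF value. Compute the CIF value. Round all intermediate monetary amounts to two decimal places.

Let C be the CIF value. C = FCA price + pre-shipment costs + freight + 0.5% × C
C − 0.5% × C = 80123.11 + 376.79 + 1096.73
0.995 × C = 81596.63
C = 81596.63 / 0.995 = 82006.66
Insurance premium = 0.5% × 82006.66 = 410.03

CIF value: SGD 82006.66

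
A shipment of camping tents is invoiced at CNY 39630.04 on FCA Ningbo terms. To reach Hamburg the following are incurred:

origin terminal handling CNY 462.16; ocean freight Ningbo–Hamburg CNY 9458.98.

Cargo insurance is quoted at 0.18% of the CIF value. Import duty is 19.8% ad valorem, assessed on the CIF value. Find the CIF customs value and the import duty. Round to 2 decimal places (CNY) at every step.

CIF value: CNY 49640.53; import duty: CNY 9828.82

Let C be the CIF value. C = FCA price + pre-shipment costs + freight + 0.18% × C
C − 0.18% × C = 39630.04 + 462.16 + 9458.98
0.9982 × C = 49551.18
C = 49551.18 / 0.9982 = 49640.53
Insurance premium = 0.18% × 49640.53 = 89.35
Import duty = 49640.53 × 19.8% = 9828.82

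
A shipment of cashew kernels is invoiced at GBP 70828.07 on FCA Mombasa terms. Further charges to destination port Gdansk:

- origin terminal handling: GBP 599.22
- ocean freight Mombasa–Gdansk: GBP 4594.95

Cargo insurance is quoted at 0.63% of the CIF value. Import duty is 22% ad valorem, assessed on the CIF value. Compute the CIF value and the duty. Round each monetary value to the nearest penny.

Let C be the CIF value. C = FCA price + pre-shipment costs + freight + 0.63% × C
C − 0.63% × C = 70828.07 + 599.22 + 4594.95
0.9937 × C = 76022.24
C = 76022.24 / 0.9937 = 76504.22
Insurance premium = 0.63% × 76504.22 = 481.98
Import duty = 76504.22 × 22% = 16830.93

CIF value: GBP 76504.22; import duty: GBP 16830.93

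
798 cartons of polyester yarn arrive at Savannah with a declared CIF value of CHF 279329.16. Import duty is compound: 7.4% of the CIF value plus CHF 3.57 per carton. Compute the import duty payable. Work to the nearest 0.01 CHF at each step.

Import duty: CHF 23519.22

Ad valorem component: 279329.16 × 7.4% = 20670.36
Specific component: 798 × 3.57 = 2848.86
Import duty = 20670.36 + 2848.86 = 23519.22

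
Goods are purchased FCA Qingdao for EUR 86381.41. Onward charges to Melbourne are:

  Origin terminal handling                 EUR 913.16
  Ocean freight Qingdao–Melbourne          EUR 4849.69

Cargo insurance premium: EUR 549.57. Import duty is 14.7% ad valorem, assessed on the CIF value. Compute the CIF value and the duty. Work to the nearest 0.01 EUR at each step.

CIF = FCA price + pre-shipment costs + freight + insurance
CIF = 86381.41 + 913.16 + 4849.69 + 549.57 = 92693.83
Import duty = 92693.83 × 14.7% = 13625.99

CIF value: EUR 92693.83; import duty: EUR 13625.99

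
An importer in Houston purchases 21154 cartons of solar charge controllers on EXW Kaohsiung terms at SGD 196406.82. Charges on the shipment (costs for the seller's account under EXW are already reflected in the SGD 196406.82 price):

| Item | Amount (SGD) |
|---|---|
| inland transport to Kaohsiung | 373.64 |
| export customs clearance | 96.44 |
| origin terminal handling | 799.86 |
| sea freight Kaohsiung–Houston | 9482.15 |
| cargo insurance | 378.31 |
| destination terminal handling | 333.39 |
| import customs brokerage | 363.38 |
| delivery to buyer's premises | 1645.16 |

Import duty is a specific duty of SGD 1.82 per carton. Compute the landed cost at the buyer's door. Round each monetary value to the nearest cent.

EXW: the seller makes goods available at their premises; the buyer bears all onward costs.
CIF value = EXW price + inland to port + export clearance + origin terminal + freight + insurance = 196406.82 + 373.64 + 96.44 + 799.86 + 9482.15 + 378.31 = 207537.22
Import duty = 21154 × 1.82 = 38500.28
Buyer bears: inland to port 373.64 + export clearance 96.44 + origin terminal 799.86 + freight 9482.15 + insurance 378.31 + destination terminal 333.39 + brokerage 363.38 + delivery 1645.16 + duty 38500.28 = 51972.61
Landed cost = invoice 196406.82 + 51972.61 = 248379.43

Total landed cost: SGD 248379.43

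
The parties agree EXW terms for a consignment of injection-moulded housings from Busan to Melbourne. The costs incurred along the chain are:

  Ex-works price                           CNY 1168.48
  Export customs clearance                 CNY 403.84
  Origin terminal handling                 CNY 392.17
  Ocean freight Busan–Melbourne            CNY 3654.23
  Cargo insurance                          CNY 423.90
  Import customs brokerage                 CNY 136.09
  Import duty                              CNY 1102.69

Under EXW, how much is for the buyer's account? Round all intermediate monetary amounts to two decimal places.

EXW: the seller makes goods available at their premises; the buyer bears all onward costs.
Seller's account: goods 1168.48 = 1168.48
Buyer's account: export clearance 403.84 + origin terminal 392.17 + freight 3654.23 + insurance 423.90 + brokerage 136.09 + duty 1102.69 = 6112.92

Buyer's account: CNY 6112.92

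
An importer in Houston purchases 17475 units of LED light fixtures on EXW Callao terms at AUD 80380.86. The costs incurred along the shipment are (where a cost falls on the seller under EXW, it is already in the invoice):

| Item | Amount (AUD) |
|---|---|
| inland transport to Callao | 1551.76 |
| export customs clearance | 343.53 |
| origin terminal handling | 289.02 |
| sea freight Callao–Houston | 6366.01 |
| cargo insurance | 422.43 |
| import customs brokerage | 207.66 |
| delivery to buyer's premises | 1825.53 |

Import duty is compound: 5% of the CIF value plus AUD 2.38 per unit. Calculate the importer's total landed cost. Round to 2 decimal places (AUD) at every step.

Total landed cost: AUD 137444.98

EXW: the seller makes goods available at their premises; the buyer bears all onward costs.
CIF value = EXW price + inland to port + export clearance + origin terminal + freight + insurance = 80380.86 + 1551.76 + 343.53 + 289.02 + 6366.01 + 422.43 = 89353.61
Ad valorem component: 89353.61 × 5% = 4467.68
Specific component: 17475 × 2.38 = 41590.50
Import duty = 4467.68 + 41590.50 = 46058.18
Buyer bears: inland to port 1551.76 + export clearance 343.53 + origin terminal 289.02 + freight 6366.01 + insurance 422.43 + brokerage 207.66 + delivery 1825.53 + duty 46058.18 = 57064.12
Landed cost = invoice 80380.86 + 57064.12 = 137444.98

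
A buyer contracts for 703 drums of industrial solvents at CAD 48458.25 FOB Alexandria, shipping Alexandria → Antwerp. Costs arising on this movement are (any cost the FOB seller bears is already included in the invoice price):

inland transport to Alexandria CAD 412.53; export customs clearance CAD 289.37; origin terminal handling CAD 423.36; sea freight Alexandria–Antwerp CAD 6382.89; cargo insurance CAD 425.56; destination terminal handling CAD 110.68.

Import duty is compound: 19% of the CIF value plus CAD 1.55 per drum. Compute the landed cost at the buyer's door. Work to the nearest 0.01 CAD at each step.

FOB: the seller bears costs until goods are on board at the origin port; the buyer bears freight, insurance and all costs thereafter.
Already in the invoice (seller's account under FOB): inland to port, export clearance, origin terminal — exclude.
CIF value = FOB price + freight + insurance = 48458.25 + 6382.89 + 425.56 = 55266.70
Ad valorem component: 55266.70 × 19% = 10500.67
Specific component: 703 × 1.55 = 1089.65
Import duty = 10500.67 + 1089.65 = 11590.32
Buyer bears: freight 6382.89 + insurance 425.56 + destination terminal 110.68 + duty 11590.32 = 18509.45
Landed cost = invoice 48458.25 + 18509.45 = 66967.70

Total landed cost: CAD 66967.70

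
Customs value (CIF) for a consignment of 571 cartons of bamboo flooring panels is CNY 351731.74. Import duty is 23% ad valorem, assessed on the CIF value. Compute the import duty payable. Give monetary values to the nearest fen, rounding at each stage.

Import duty: CNY 80898.30

Import duty = 351731.74 × 23% = 80898.30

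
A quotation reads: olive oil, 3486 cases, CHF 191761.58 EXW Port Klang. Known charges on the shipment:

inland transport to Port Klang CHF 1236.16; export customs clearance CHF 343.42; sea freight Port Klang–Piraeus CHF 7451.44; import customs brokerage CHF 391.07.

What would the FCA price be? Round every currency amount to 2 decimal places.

FCA price: CHF 193341.16

Not relevant to the conversion: brokerage, freight — on the buyer under both terms; not part of either seller's price.
From EXW to FCA, the seller additionally bears: inland to port, export clearance.
FCA price = 191761.58 + 1236.16 + 343.42 = 193341.16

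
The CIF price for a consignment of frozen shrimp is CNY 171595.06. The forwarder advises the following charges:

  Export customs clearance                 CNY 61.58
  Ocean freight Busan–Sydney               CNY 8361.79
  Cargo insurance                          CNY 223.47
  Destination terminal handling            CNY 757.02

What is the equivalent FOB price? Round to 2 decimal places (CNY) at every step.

FOB price: CNY 163009.80

Not relevant to the conversion: export clearance — on the seller under both CIF and FOB; already in the CIF price and stays in the FOB price. destination terminal — on the buyer under both terms; not part of either seller's price.
From CIF to FOB, the seller no longer bears: freight, insurance.
FOB price = 171595.06 − 8361.79 − 223.47 = 163009.80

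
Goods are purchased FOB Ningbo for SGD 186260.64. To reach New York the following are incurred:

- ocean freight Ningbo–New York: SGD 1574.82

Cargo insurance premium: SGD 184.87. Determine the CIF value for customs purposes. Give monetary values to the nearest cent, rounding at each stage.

CIF = FOB price + freight + insurance
CIF = 186260.64 + 1574.82 + 184.87 = 188020.33

CIF value: SGD 188020.33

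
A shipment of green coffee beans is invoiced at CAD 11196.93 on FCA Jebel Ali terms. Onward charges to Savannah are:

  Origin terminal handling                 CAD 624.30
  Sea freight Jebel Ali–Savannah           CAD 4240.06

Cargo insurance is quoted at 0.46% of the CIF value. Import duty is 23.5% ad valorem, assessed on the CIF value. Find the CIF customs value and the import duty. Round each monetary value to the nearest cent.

Let C be the CIF value. C = FCA price + pre-shipment costs + freight + 0.46% × C
C − 0.46% × C = 11196.93 + 624.30 + 4240.06
0.9954 × C = 16061.29
C = 16061.29 / 0.9954 = 16135.51
Insurance premium = 0.46% × 16135.51 = 74.22
Import duty = 16135.51 × 23.5% = 3791.84

CIF value: CAD 16135.51; import duty: CAD 3791.84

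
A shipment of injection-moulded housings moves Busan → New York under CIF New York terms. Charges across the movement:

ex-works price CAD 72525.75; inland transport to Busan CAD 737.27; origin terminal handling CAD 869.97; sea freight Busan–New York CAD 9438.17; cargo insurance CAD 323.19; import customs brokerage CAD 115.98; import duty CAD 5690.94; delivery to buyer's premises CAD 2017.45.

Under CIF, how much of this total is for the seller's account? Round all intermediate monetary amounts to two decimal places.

CIF: the seller pays costs through ocean freight and marine insurance to the destination port.
Seller's account: goods 72525.75 + inland to port 737.27 + origin terminal 869.97 + freight 9438.17 + insurance 323.19 = 83894.35
Buyer's account: brokerage 115.98 + duty 5690.94 + delivery 2017.45 = 7824.37

Seller's account: CAD 83894.35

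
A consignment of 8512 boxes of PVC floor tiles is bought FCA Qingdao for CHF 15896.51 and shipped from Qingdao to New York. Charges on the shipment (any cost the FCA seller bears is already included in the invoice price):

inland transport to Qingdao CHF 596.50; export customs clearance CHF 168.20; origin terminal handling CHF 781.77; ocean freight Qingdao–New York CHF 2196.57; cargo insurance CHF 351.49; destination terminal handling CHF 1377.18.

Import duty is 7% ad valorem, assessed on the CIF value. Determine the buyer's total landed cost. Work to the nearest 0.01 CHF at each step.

FCA: the seller delivers export-cleared goods to the carrier; the buyer bears costs from that point.
Already in the invoice (seller's account under FCA): inland to port, export clearance — exclude.
CIF value = FCA price + origin terminal + freight + insurance = 15896.51 + 781.77 + 2196.57 + 351.49 = 19226.34
Import duty = 19226.34 × 7% = 1345.84
Buyer bears: origin terminal 781.77 + freight 2196.57 + insurance 351.49 + destination terminal 1377.18 + duty 1345.84 = 6052.85
Landed cost = invoice 15896.51 + 6052.85 = 21949.36

Total landed cost: CHF 21949.36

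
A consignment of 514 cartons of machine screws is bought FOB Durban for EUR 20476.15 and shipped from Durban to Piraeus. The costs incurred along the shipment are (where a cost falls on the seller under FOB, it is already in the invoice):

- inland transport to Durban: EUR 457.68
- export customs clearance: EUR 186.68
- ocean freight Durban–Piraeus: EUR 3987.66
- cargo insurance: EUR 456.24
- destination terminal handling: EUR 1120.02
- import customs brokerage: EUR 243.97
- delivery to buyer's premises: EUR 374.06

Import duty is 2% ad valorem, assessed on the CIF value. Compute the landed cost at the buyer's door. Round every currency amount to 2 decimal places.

Total landed cost: EUR 27156.50

FOB: the seller bears costs until goods are on board at the origin port; the buyer bears freight, insurance and all costs thereafter.
Already in the invoice (seller's account under FOB): inland to port, export clearance — exclude.
CIF value = FOB price + freight + insurance = 20476.15 + 3987.66 + 456.24 = 24920.05
Import duty = 24920.05 × 2% = 498.40
Buyer bears: freight 3987.66 + insurance 456.24 + destination terminal 1120.02 + brokerage 243.97 + delivery 374.06 + duty 498.40 = 6680.35
Landed cost = invoice 20476.15 + 6680.35 = 27156.50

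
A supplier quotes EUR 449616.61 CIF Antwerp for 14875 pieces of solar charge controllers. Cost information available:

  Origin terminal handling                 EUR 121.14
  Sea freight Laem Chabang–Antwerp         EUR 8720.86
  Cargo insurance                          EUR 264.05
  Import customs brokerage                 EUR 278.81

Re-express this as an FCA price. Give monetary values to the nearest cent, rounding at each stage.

Not relevant to the conversion: brokerage — on the buyer under both terms; not part of either seller's price.
From CIF to FCA, the seller no longer bears: origin terminal, freight, insurance.
FCA price = 449616.61 − 121.14 − 8720.86 − 264.05 = 440510.56

FCA price: EUR 440510.56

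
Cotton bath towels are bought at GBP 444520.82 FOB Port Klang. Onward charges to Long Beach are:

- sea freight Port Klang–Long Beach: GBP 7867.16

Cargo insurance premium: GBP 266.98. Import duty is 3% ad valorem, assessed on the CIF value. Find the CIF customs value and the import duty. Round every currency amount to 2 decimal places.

CIF value: GBP 452654.96; import duty: GBP 13579.65

CIF = FOB price + freight + insurance
CIF = 444520.82 + 7867.16 + 266.98 = 452654.96
Import duty = 452654.96 × 3% = 13579.65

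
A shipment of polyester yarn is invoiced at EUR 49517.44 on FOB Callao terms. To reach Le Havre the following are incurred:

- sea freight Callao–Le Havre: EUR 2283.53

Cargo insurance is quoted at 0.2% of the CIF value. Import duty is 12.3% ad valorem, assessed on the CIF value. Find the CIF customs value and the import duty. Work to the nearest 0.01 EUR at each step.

CIF value: EUR 51904.78; import duty: EUR 6384.29

Let C be the CIF value. C = FOB price + freight + 0.2% × C
C − 0.2% × C = 49517.44 + 2283.53
0.998 × C = 51800.97
C = 51800.97 / 0.998 = 51904.78
Insurance premium = 0.2% × 51904.78 = 103.81
Import duty = 51904.78 × 12.3% = 6384.29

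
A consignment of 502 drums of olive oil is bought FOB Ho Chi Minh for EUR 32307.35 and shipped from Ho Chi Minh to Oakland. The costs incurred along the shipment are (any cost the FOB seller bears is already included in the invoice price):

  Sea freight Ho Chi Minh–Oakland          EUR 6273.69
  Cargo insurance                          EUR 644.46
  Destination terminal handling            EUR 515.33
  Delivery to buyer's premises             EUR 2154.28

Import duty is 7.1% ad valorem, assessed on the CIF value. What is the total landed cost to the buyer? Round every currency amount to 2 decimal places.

FOB: the seller bears costs until goods are on board at the origin port; the buyer bears freight, insurance and all costs thereafter.
CIF value = FOB price + freight + insurance = 32307.35 + 6273.69 + 644.46 = 39225.50
Import duty = 39225.50 × 7.1% = 2785.01
Buyer bears: freight 6273.69 + insurance 644.46 + destination terminal 515.33 + delivery 2154.28 + duty 2785.01 = 12372.77
Landed cost = invoice 32307.35 + 12372.77 = 44680.12

Total landed cost: EUR 44680.12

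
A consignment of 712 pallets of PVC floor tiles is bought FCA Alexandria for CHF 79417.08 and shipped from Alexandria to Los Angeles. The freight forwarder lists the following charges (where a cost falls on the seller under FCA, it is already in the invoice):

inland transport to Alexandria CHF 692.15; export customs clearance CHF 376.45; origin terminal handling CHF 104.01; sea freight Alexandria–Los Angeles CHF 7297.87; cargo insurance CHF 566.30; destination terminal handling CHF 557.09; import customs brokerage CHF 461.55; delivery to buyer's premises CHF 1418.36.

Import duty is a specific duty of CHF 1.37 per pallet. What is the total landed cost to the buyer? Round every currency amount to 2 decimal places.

FCA: the seller delivers export-cleared goods to the carrier; the buyer bears costs from that point.
Already in the invoice (seller's account under FCA): inland to port, export clearance — exclude.
CIF value = FCA price + origin terminal + freight + insurance = 79417.08 + 104.01 + 7297.87 + 566.30 = 87385.26
Import duty = 712 × 1.37 = 975.44
Buyer bears: origin terminal 104.01 + freight 7297.87 + insurance 566.30 + destination terminal 557.09 + brokerage 461.55 + delivery 1418.36 + duty 975.44 = 11380.62
Landed cost = invoice 79417.08 + 11380.62 = 90797.70

Total landed cost: CHF 90797.70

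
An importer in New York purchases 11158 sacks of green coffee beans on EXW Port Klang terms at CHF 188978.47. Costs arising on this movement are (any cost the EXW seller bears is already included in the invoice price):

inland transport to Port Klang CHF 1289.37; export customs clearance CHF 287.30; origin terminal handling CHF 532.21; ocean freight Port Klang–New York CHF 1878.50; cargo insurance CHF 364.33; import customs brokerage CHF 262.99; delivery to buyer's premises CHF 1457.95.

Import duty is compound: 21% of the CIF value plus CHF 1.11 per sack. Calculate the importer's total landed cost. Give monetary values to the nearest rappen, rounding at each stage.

EXW: the seller makes goods available at their premises; the buyer bears all onward costs.
CIF value = EXW price + inland to port + export clearance + origin terminal + freight + insurance = 188978.47 + 1289.37 + 287.30 + 532.21 + 1878.50 + 364.33 = 193330.18
Ad valorem component: 193330.18 × 21% = 40599.34
Specific component: 11158 × 1.11 = 12385.38
Import duty = 40599.34 + 12385.38 = 52984.72
Buyer bears: inland to port 1289.37 + export clearance 287.30 + origin terminal 532.21 + freight 1878.50 + insurance 364.33 + brokerage 262.99 + delivery 1457.95 + duty 52984.72 = 59057.37
Landed cost = invoice 188978.47 + 59057.37 = 248035.84

Total landed cost: CHF 248035.84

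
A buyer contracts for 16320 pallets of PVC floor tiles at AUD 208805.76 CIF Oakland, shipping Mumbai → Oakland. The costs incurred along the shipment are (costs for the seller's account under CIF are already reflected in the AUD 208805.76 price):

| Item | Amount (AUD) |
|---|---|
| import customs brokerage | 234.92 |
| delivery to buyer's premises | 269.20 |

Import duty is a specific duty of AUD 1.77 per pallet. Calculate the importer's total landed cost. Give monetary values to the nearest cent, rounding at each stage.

Total landed cost: AUD 238196.28

CIF: the seller pays costs through ocean freight and marine insurance to the destination port.
The CIF price already equals the CIF value: 208805.76
Import duty = 16320 × 1.77 = 28886.40
Buyer bears: brokerage 234.92 + delivery 269.20 + duty 28886.40 = 29390.52
Landed cost = invoice 208805.76 + 29390.52 = 238196.28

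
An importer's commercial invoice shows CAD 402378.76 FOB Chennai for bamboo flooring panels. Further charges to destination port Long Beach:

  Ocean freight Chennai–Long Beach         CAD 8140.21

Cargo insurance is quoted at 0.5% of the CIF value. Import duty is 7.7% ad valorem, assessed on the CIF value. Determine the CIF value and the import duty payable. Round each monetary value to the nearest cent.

CIF value: CAD 412581.88; import duty: CAD 31768.80

Let C be the CIF value. C = FOB price + freight + 0.5% × C
C − 0.5% × C = 402378.76 + 8140.21
0.995 × C = 410518.97
C = 410518.97 / 0.995 = 412581.88
Insurance premium = 0.5% × 412581.88 = 2062.91
Import duty = 412581.88 × 7.7% = 31768.80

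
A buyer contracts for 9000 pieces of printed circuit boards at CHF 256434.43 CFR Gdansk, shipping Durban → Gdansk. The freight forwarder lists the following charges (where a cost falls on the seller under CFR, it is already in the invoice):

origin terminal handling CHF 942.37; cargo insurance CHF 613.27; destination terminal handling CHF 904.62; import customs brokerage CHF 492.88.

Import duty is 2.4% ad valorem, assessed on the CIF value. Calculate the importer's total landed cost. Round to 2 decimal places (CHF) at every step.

Total landed cost: CHF 264614.34

CFR: the seller pays costs through ocean freight to the destination port, but not insurance.
Already in the invoice (seller's account under CFR): origin terminal — exclude.
CIF value = CFR price + insurance = 256434.43 + 613.27 = 257047.70
Import duty = 257047.70 × 2.4% = 6169.14
Buyer bears: insurance 613.27 + destination terminal 904.62 + brokerage 492.88 + duty 6169.14 = 8179.91
Landed cost = invoice 256434.43 + 8179.91 = 264614.34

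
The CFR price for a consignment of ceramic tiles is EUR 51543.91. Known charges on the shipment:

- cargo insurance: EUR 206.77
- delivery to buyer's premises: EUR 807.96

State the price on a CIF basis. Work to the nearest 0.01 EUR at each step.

CIF price: EUR 51750.68

Not relevant to the conversion: delivery — on the buyer under both terms; not part of either seller's price.
From CFR to CIF, the seller additionally bears: insurance.
CIF price = 51543.91 + 206.77 = 51750.68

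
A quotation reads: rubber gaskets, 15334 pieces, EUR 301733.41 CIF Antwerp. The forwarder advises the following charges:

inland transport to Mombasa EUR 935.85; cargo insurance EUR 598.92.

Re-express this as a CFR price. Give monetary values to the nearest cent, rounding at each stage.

CFR price: EUR 301134.49

Not relevant to the conversion: inland to port — on the seller under both CIF and CFR; already in the CIF price and stays in the CFR price.
From CIF to CFR, the seller no longer bears: insurance.
CFR price = 301733.41 − 598.92 = 301134.49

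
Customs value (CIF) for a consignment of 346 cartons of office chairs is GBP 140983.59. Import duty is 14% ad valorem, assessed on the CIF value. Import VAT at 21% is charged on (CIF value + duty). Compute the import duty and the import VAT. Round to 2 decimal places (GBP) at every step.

Import duty = 140983.59 × 14% = 19737.70
VAT base = CIF + duty = 140983.59 + 19737.70 = 160721.29
Import VAT = 160721.29 × 21% = 33751.47

Import duty: GBP 19737.70; import VAT: GBP 33751.47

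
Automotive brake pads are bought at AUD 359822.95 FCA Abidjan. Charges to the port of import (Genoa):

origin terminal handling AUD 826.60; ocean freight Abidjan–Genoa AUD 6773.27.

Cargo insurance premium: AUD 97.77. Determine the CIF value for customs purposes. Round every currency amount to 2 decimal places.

CIF = FCA price + pre-shipment costs + freight + insurance
CIF = 359822.95 + 826.60 + 6773.27 + 97.77 = 367520.59

CIF value: AUD 367520.59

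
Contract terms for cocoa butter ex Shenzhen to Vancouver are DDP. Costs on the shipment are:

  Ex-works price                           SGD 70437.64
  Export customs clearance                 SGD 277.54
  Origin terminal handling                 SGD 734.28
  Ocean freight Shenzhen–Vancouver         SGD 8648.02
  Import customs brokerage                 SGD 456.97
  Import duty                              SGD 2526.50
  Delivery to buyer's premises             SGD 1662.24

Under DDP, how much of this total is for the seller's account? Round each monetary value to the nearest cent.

Seller's account: SGD 84743.19

DDP: the seller bears all costs including import duty.
Seller's account: goods 70437.64 + export clearance 277.54 + origin terminal 734.28 + freight 8648.02 + brokerage 456.97 + duty 2526.50 + delivery 1662.24 = 84743.19
Buyer's account: 0.00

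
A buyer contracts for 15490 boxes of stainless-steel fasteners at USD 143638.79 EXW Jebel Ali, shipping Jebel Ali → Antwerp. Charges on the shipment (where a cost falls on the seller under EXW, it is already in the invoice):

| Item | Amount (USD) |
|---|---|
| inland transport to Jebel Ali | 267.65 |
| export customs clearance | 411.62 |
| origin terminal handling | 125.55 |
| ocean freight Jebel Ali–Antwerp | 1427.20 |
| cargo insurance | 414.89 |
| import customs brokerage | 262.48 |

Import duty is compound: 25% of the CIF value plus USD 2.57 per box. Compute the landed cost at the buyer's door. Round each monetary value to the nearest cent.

Total landed cost: USD 222928.91

EXW: the seller makes goods available at their premises; the buyer bears all onward costs.
CIF value = EXW price + inland to port + export clearance + origin terminal + freight + insurance = 143638.79 + 267.65 + 411.62 + 125.55 + 1427.20 + 414.89 = 146285.70
Ad valorem component: 146285.70 × 25% = 36571.43
Specific component: 15490 × 2.57 = 39809.30
Import duty = 36571.43 + 39809.30 = 76380.73
Buyer bears: inland to port 267.65 + export clearance 411.62 + origin terminal 125.55 + freight 1427.20 + insurance 414.89 + brokerage 262.48 + duty 76380.73 = 79290.12
Landed cost = invoice 143638.79 + 79290.12 = 222928.91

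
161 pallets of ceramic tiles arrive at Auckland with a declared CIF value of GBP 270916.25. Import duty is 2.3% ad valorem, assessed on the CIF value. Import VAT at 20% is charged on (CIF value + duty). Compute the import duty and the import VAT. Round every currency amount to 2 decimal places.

Import duty: GBP 6231.07; import VAT: GBP 55429.46

Import duty = 270916.25 × 2.3% = 6231.07
VAT base = CIF + duty = 270916.25 + 6231.07 = 277147.32
Import VAT = 277147.32 × 20% = 55429.46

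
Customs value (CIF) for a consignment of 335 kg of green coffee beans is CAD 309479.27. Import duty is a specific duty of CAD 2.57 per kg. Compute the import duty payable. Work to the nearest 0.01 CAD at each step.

Import duty: CAD 860.95

Import duty = 335 × 2.57 = 860.95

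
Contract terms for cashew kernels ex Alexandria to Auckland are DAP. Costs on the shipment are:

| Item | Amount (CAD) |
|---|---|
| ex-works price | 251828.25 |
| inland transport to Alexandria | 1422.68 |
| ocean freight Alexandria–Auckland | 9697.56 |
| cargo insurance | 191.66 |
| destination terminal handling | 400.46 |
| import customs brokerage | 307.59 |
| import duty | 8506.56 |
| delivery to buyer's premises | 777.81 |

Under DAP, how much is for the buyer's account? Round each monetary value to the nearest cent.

DAP: the seller bears all costs to the named destination except import duty and clearance.
Seller's account: goods 251828.25 + inland to port 1422.68 + freight 9697.56 + insurance 191.66 + destination terminal 400.46 + delivery 777.81 = 264318.42
Buyer's account: brokerage 307.59 + duty 8506.56 = 8814.15

Buyer's account: CAD 8814.15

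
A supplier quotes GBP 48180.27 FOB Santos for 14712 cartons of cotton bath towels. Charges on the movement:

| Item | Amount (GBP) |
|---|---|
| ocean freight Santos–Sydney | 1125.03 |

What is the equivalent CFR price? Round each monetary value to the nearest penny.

CFR price: GBP 49305.30

From FOB to CFR, the seller additionally bears: freight.
CFR price = 48180.27 + 1125.03 = 49305.30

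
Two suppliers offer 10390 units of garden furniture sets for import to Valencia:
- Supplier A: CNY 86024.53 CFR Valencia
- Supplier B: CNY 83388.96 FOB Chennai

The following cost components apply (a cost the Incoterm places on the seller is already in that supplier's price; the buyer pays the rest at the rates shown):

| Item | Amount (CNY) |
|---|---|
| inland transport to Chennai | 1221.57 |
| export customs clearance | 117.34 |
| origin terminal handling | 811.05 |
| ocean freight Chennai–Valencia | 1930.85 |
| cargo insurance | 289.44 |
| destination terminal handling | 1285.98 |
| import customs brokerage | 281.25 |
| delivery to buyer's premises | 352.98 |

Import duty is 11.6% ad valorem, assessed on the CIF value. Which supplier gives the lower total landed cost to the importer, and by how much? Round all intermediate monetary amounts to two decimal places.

Supplier A (CFR):
CIF value = CFR price + insurance = 86024.53 + 289.44 = 86313.97
Import duty = 86313.97 × 11.6% = 10012.42
Buyer bears (A): 289.44 + 1285.98 + 281.25 + 352.98 = 2209.65
Landed cost (A) = invoice 86024.53 + 2209.65 + duty 10012.42 = 98246.60
Supplier B (FOB):
CIF value = FOB price + freight + insurance = 83388.96 + 1930.85 + 289.44 = 85609.25
Import duty = 85609.25 × 11.6% = 9930.67
Buyer bears (B): 1930.85 + 289.44 + 1285.98 + 281.25 + 352.98 = 4140.50
Landed cost (B) = invoice 83388.96 + 4140.50 + duty 9930.67 = 97460.13
Difference = |98246.60 − 97460.13| = 786.47

Supplier B is cheaper by CNY 786.47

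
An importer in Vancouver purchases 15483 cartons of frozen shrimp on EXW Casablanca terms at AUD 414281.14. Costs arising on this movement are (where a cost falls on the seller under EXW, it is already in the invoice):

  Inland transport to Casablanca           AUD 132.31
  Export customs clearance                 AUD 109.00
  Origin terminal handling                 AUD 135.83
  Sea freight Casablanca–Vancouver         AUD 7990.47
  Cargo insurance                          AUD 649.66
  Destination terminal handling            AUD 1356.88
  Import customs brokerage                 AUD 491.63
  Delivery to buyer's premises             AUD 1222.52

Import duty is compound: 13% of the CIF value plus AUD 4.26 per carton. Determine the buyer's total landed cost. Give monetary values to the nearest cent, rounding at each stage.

Total landed cost: AUD 547355.81

EXW: the seller makes goods available at their premises; the buyer bears all onward costs.
CIF value = EXW price + inland to port + export clearance + origin terminal + freight + insurance = 414281.14 + 132.31 + 109.00 + 135.83 + 7990.47 + 649.66 = 423298.41
Ad valorem component: 423298.41 × 13% = 55028.79
Specific component: 15483 × 4.26 = 65957.58
Import duty = 55028.79 + 65957.58 = 120986.37
Buyer bears: inland to port 132.31 + export clearance 109.00 + origin terminal 135.83 + freight 7990.47 + insurance 649.66 + destination terminal 1356.88 + brokerage 491.63 + delivery 1222.52 + duty 120986.37 = 133074.67
Landed cost = invoice 414281.14 + 133074.67 = 547355.81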